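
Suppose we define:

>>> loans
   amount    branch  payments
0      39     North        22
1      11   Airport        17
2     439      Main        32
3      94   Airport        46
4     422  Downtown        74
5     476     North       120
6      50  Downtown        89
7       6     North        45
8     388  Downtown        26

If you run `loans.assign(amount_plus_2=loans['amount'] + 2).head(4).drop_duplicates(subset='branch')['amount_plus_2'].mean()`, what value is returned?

add column amount_plus_2 = loans['amount'] + 2:
   amount    branch  payments  amount_plus_2
0      39     North        22             41
1      11   Airport        17             13
2     439      Main        32            441
3      94   Airport        46             96
4     422  Downtown        74            424
5     476     North       120            478
6      50  Downtown        89             52
7       6     North        45              8
8     388  Downtown        26            390
take first 4 rows:
   amount   branch  payments  amount_plus_2
0      39    North        22             41
1      11  Airport        17             13
2     439     Main        32            441
3      94  Airport        46             96
drop duplicate branch (keep=first):
   amount   branch  payments  amount_plus_2
0      39    North        22             41
1      11  Airport        17             13
2     439     Main        32            441

165.0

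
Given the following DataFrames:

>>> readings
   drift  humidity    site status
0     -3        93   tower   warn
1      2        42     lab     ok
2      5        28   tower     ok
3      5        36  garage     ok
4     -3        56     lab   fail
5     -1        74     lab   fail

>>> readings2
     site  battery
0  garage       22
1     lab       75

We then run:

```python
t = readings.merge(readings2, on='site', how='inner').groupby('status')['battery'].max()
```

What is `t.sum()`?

150

merge on 'site' (how='inner') → 4 rows:
   drift  humidity    site status  battery
0      2        42     lab     ok       75
1      5        36  garage     ok       22
2     -3        56     lab   fail       75
3     -1        74     lab   fail       75
group by status, max of battery:
status
fail    75
ok      75
Name: battery, dtype: int64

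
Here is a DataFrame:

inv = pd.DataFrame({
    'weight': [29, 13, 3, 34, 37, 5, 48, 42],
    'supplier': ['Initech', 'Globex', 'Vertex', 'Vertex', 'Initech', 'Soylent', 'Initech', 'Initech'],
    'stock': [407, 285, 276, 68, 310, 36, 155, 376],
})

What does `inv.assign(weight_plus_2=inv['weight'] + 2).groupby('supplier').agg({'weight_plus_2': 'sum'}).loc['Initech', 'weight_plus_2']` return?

add column weight_plus_2 = inv['weight'] + 2:
   weight supplier  stock  weight_plus_2
0      29  Initech    407             31
1      13   Globex    285             15
2       3   Vertex    276              5
3      34   Vertex     68             36
4      37  Initech    310             39
5       5  Soylent     36              7
6      48  Initech    155             50
7      42  Initech    376             44
group by supplier, sum of weight_plus_2:
          weight_plus_2
supplier               
Globex               15
Initech             164
Soylent               7
Vertex               41
So loc['Initech', 'weight_plus_2'] = 164.

164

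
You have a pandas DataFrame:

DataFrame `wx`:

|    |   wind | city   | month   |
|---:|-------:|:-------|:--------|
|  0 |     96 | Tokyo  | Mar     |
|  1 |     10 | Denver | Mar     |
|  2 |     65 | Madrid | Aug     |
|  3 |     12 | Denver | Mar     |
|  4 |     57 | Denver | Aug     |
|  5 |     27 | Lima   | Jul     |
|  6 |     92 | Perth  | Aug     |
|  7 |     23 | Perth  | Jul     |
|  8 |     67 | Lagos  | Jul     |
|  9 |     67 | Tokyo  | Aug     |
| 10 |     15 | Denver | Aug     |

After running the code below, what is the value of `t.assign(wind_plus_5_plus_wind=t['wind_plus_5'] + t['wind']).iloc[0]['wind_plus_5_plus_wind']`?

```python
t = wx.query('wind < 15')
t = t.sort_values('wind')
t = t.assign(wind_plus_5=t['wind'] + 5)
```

filter rows where wind < 15:
   wind    city month
1    10  Denver   Mar
3    12  Denver   Mar
sort by wind:
   wind    city month
1    10  Denver   Mar
3    12  Denver   Mar
add column wind_plus_5 = t['wind'] + 5:
   wind    city month  wind_plus_5
1    10  Denver   Mar           15
3    12  Denver   Mar           17
add column wind_plus_5_plus_wind = t['wind_plus_5'] + t['wind']:
   wind    city month  wind_plus_5  wind_plus_5_plus_wind
1    10  Denver   Mar           15                     25
3    12  Denver   Mar           17                     29
So iloc[0]['wind_plus_5_plus_wind'] = 25.

25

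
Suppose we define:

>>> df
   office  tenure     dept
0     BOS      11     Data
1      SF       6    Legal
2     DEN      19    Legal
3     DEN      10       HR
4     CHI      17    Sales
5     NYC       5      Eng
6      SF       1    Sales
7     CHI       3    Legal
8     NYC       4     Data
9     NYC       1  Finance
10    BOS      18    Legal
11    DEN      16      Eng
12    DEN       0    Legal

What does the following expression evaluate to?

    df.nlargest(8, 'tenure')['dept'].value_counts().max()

take 8 rows with largest tenure:
   office  tenure   dept
2     DEN      19  Legal
10    BOS      18  Legal
4     CHI      17  Sales
11    DEN      16    Eng
0     BOS      11   Data
3     DEN      10     HR
1      SF       6  Legal
5     NYC       5    Eng
value_counts of dept:
dept
Legal    3
Eng      2
Sales    1
Data     1
HR       1
Name: count, dtype: int64

3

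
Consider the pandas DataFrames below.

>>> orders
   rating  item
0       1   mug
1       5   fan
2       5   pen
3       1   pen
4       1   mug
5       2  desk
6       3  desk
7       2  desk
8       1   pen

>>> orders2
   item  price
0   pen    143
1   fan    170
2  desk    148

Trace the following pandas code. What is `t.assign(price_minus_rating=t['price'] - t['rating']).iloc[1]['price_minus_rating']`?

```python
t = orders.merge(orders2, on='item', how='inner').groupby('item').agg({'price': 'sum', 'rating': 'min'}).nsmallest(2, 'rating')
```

442

merge on 'item' (how='inner') → 7 rows:
   rating  item  price
0       5   fan    170
1       5   pen    143
2       1   pen    143
3       2  desk    148
4       3  desk    148
5       2  desk    148
6       1   pen    143
group by item: sum(price), min(rating):
      price  rating
item               
desk    444       2
fan     170       5
pen     429       1
take 2 rows with smallest rating:
      price  rating
item               
pen     429       1
desk    444       2
add column price_minus_rating = t['price'] - t['rating']:
      price  rating  price_minus_rating
item                                   
pen     429       1                 428
desk    444       2                 442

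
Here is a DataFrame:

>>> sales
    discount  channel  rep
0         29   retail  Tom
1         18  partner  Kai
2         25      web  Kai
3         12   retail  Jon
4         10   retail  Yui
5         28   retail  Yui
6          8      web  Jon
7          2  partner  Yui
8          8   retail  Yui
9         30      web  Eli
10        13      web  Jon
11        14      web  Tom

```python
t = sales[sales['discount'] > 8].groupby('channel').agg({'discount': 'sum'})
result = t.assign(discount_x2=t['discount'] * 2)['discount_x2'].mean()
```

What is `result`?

119.333333333

filter rows where discount > 8:
    discount  channel  rep
0         29   retail  Tom
1         18  partner  Kai
2         25      web  Kai
3         12   retail  Jon
4         10   retail  Yui
5         28   retail  Yui
9         30      web  Eli
10        13      web  Jon
11        14      web  Tom
group by channel, sum of discount:
         discount
channel          
partner        18
retail         79
web            82
add column discount_x2 = t['discount'] * 2:
         discount  discount_x2
channel                       
partner        18           36
retail         79          158
web            82          164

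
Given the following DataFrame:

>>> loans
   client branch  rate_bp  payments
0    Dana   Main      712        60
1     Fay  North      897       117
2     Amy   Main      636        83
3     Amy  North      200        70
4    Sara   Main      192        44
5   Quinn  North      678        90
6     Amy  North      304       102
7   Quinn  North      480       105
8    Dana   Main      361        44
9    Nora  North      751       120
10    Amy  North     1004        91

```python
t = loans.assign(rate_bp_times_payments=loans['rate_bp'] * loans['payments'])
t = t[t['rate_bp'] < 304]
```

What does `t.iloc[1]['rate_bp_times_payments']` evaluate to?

add column rate_bp_times_payments = loans['rate_bp'] * loans['payments']:
   client branch  rate_bp  payments  rate_bp_times_payments
0    Dana   Main      712        60                   42720
1     Fay  North      897       117                  104949
2     Amy   Main      636        83                   52788
3     Amy  North      200        70                   14000
4    Sara   Main      192        44                    8448
5   Quinn  North      678        90                   61020
6     Amy  North      304       102                   31008
7   Quinn  North      480       105                   50400
8    Dana   Main      361        44                   15884
9    Nora  North      751       120                   90120
10    Amy  North     1004        91                   91364
filter rows where rate_bp < 304:
  client branch  rate_bp  payments  rate_bp_times_payments
3    Amy  North      200        70                   14000
4   Sara   Main      192        44                    8448

8448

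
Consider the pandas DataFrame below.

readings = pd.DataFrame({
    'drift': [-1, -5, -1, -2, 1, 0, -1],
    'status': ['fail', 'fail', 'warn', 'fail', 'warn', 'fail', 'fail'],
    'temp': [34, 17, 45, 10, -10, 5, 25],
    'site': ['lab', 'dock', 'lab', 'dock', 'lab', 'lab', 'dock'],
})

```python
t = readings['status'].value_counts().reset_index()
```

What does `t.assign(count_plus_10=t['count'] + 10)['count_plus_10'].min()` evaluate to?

12

value_counts of status:
status
fail    5
warn    2
Name: count, dtype: int64
reset_index():
  status  count
0   fail      5
1   warn      2
add column count_plus_10 = t['count'] + 10:
  status  count  count_plus_10
0   fail      5             15
1   warn      2             12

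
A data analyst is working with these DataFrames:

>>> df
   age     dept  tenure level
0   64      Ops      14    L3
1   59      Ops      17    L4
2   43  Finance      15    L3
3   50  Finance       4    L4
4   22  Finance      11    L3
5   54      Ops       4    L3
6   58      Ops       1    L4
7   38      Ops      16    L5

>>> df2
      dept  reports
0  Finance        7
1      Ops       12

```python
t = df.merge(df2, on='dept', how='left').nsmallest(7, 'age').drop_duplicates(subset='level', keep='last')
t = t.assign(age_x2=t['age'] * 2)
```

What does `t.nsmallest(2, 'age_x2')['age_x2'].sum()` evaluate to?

merge on 'dept' (how='left') → 8 rows:
   age     dept  tenure level  reports
0   64      Ops      14    L3       12
1   59      Ops      17    L4       12
2   43  Finance      15    L3        7
3   50  Finance       4    L4        7
4   22  Finance      11    L3        7
5   54      Ops       4    L3       12
6   58      Ops       1    L4       12
7   38      Ops      16    L5       12
take 7 rows with smallest age:
   age     dept  tenure level  reports
4   22  Finance      11    L3        7
7   38      Ops      16    L5       12
2   43  Finance      15    L3        7
3   50  Finance       4    L4        7
5   54      Ops       4    L3       12
6   58      Ops       1    L4       12
1   59      Ops      17    L4       12
drop duplicate level (keep=last):
   age dept  tenure level  reports
7   38  Ops      16    L5       12
5   54  Ops       4    L3       12
1   59  Ops      17    L4       12
add column age_x2 = t['age'] * 2:
   age dept  tenure level  reports  age_x2
7   38  Ops      16    L5       12      76
5   54  Ops       4    L3       12     108
1   59  Ops      17    L4       12     118
take 2 rows with smallest age_x2:
   age dept  tenure level  reports  age_x2
7   38  Ops      16    L5       12      76
5   54  Ops       4    L3       12     108
sum of column 'age_x2' → 184

184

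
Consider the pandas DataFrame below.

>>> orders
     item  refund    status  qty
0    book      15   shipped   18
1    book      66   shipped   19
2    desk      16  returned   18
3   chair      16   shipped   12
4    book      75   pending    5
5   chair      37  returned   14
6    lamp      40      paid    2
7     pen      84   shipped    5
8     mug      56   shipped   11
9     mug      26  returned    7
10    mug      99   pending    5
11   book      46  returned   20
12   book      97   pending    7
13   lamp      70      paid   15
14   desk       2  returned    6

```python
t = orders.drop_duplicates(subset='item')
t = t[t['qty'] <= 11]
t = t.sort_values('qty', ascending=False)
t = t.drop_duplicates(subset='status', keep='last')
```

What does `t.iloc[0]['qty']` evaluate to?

drop duplicate item (keep=first):
    item  refund    status  qty
0   book      15   shipped   18
2   desk      16  returned   18
3  chair      16   shipped   12
6   lamp      40      paid    2
7    pen      84   shipped    5
8    mug      56   shipped   11
filter rows where qty <= 11:
   item  refund   status  qty
6  lamp      40     paid    2
7   pen      84  shipped    5
8   mug      56  shipped   11
sort by qty descending:
   item  refund   status  qty
8   mug      56  shipped   11
7   pen      84  shipped    5
6  lamp      40     paid    2
drop duplicate status (keep=last):
   item  refund   status  qty
7   pen      84  shipped    5
6  lamp      40     paid    2

5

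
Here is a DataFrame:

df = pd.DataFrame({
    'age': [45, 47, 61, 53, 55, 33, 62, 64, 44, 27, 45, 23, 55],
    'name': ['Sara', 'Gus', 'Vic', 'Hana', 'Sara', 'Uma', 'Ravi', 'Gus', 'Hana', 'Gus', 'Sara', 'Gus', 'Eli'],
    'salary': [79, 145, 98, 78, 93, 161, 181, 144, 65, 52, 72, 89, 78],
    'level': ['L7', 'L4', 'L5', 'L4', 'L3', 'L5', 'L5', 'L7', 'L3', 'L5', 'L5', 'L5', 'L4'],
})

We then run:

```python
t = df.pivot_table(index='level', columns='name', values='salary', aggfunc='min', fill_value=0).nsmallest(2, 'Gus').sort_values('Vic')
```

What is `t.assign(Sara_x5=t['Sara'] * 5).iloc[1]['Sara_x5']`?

pivot: rows=level, cols=name, min(salary):
name   Eli  Gus  Hana  Ravi  Sara  Uma  Vic
level                                      
L3       0    0    65     0    93    0    0
L4      78  145    78     0     0    0    0
L5       0   52     0   181    72  161   98
L7       0  144     0     0    79    0    0
take 2 rows with smallest Gus:
name   Eli  Gus  Hana  Ravi  Sara  Uma  Vic
level                                      
L3       0    0    65     0    93    0    0
L5       0   52     0   181    72  161   98
sort by Vic:
name   Eli  Gus  Hana  Ravi  Sara  Uma  Vic
level                                      
L3       0    0    65     0    93    0    0
L5       0   52     0   181    72  161   98
add column Sara_x5 = t['Sara'] * 5:
name   Eli  Gus  Hana  Ravi  Sara  Uma  Vic  Sara_x5
level                                               
L3       0    0    65     0    93    0    0      465
L5       0   52     0   181    72  161   98      360
Hence 360.

360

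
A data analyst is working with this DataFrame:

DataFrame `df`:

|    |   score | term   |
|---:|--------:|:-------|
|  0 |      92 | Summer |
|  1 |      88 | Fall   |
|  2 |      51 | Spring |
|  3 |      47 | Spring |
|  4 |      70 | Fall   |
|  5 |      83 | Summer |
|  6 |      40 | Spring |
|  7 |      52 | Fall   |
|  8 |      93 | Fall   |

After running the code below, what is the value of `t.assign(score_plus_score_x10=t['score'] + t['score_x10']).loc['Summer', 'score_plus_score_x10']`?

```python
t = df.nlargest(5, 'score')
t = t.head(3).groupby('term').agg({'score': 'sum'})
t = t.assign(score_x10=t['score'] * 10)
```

take 5 rows with largest score:
   score    term
8     93    Fall
0     92  Summer
1     88    Fall
5     83  Summer
4     70    Fall
take first 3 rows:
   score    term
8     93    Fall
0     92  Summer
1     88    Fall
group by term, sum of score:
        score
term         
Fall      181
Summer     92
add column score_x10 = t['score'] * 10:
        score  score_x10
term                    
Fall      181       1810
Summer     92        920
add column score_plus_score_x10 = t['score'] + t['score_x10']:
        score  score_x10  score_plus_score_x10
term                                          
Fall      181       1810                  1991
Summer     92        920                  1012

1012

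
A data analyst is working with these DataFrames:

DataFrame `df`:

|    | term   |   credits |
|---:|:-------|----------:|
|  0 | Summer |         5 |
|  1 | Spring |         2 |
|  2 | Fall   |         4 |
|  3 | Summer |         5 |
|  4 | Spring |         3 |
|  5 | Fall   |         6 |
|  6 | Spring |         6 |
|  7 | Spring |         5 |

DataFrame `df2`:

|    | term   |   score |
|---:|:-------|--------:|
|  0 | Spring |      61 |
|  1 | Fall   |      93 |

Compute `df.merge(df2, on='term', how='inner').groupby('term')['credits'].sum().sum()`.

merge on 'term' (how='inner') → 6 rows:
     term  credits  score
0  Spring        2     61
1    Fall        4     93
2  Spring        3     61
3    Fall        6     93
4  Spring        6     61
5  Spring        5     61
group by term, sum of credits:
term
Fall      10
Spring    16
Name: credits, dtype: int64
Reading off the sum of the resulting series, we get 26.

26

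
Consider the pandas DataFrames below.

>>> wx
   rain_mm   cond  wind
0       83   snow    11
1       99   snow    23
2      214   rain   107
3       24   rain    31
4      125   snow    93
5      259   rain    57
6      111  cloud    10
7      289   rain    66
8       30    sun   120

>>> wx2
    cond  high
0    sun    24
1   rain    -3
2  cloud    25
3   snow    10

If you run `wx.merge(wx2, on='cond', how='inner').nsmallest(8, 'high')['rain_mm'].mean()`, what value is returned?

140.375

merge on 'cond' (how='inner') → 9 rows:
   rain_mm   cond  wind  high
0       83   snow    11    10
1       99   snow    23    10
2      214   rain   107    -3
3       24   rain    31    -3
4      125   snow    93    10
5      259   rain    57    -3
6      111  cloud    10    25
7      289   rain    66    -3
8       30    sun   120    24
take 8 rows with smallest high:
   rain_mm  cond  wind  high
2      214  rain   107    -3
3       24  rain    31    -3
5      259  rain    57    -3
7      289  rain    66    -3
0       83  snow    11    10
1       99  snow    23    10
4      125  snow    93    10
8       30   sun   120    24
So mean() = 140.375.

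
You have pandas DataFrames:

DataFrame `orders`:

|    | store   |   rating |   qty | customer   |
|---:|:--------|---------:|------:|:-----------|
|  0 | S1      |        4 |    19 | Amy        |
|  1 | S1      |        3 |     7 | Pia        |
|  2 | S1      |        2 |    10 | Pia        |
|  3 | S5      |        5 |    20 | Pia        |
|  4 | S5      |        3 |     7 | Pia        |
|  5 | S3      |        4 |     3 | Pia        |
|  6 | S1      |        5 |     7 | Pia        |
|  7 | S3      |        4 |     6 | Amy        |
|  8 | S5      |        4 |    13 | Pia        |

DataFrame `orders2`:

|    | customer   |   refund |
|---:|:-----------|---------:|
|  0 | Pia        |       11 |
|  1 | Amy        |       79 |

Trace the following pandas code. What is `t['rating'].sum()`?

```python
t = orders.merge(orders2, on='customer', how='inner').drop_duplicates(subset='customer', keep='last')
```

8

merge on 'customer' (how='inner') → 9 rows:
  store  rating  qty customer  refund
0    S1       4   19      Amy      79
1    S1       3    7      Pia      11
2    S1       2   10      Pia      11
3    S5       5   20      Pia      11
4    S5       3    7      Pia      11
5    S3       4    3      Pia      11
6    S1       5    7      Pia      11
7    S3       4    6      Amy      79
8    S5       4   13      Pia      11
drop duplicate customer (keep=last):
  store  rating  qty customer  refund
7    S3       4    6      Amy      79
8    S5       4   13      Pia      11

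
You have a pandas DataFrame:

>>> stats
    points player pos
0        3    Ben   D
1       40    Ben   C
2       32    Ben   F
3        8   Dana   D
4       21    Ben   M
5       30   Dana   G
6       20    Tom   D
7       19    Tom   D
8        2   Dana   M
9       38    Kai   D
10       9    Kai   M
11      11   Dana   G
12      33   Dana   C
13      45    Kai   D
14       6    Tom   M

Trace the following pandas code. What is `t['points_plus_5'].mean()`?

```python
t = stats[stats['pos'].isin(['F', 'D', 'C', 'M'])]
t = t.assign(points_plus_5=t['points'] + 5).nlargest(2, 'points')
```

filter rows where pos in ['F', 'D', 'C', 'M']:
    points player pos
0        3    Ben   D
1       40    Ben   C
2       32    Ben   F
3        8   Dana   D
4       21    Ben   M
6       20    Tom   D
7       19    Tom   D
8        2   Dana   M
9       38    Kai   D
10       9    Kai   M
12      33   Dana   C
13      45    Kai   D
14       6    Tom   M
add column points_plus_5 = t['points'] + 5:
    points player pos  points_plus_5
0        3    Ben   D              8
1       40    Ben   C             45
2       32    Ben   F             37
3        8   Dana   D             13
4       21    Ben   M             26
6       20    Tom   D             25
7       19    Tom   D             24
8        2   Dana   M              7
9       38    Kai   D             43
10       9    Kai   M             14
12      33   Dana   C             38
13      45    Kai   D             50
14       6    Tom   M             11
take 2 rows with largest points:
    points player pos  points_plus_5
13      45    Kai   D             50
1       40    Ben   C             45

47.5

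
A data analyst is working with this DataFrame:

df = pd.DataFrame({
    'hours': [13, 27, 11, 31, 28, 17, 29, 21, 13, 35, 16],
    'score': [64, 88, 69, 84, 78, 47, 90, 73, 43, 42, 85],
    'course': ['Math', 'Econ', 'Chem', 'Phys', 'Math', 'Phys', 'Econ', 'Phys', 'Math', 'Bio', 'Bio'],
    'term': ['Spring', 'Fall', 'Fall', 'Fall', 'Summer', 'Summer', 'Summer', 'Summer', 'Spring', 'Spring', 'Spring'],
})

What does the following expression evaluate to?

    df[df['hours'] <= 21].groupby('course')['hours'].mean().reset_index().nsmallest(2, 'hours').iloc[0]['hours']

11.0

filter rows where hours <= 21:
    hours  score course    term
0      13     64   Math  Spring
2      11     69   Chem    Fall
5      17     47   Phys  Summer
7      21     73   Phys  Summer
8      13     43   Math  Spring
10     16     85    Bio  Spring
group by course, mean of hours:
course
Bio     16.0
Chem    11.0
Math    13.0
Phys    19.0
Name: hours, dtype: float64
reset_index():
  course  hours
0    Bio   16.0
1   Chem   11.0
2   Math   13.0
3   Phys   19.0
take 2 rows with smallest hours:
  course  hours
1   Chem   11.0
2   Math   13.0
Hence 11.0.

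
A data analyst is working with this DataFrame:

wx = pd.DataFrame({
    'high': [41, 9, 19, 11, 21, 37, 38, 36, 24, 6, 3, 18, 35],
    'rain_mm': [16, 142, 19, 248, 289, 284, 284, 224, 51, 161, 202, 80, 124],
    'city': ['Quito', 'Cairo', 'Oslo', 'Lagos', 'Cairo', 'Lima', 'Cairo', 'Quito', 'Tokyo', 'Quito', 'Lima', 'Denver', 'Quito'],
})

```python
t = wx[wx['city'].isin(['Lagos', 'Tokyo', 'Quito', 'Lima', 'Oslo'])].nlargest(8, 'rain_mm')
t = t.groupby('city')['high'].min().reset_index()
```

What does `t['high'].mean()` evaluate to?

filter rows where city in ['Lagos', 'Tokyo', 'Quito', 'Lima', 'Oslo']:
    high  rain_mm   city
0     41       16  Quito
2     19       19   Oslo
3     11      248  Lagos
5     37      284   Lima
7     36      224  Quito
8     24       51  Tokyo
9      6      161  Quito
10     3      202   Lima
12    35      124  Quito
take 8 rows with largest rain_mm:
    high  rain_mm   city
5     37      284   Lima
3     11      248  Lagos
7     36      224  Quito
10     3      202   Lima
9      6      161  Quito
12    35      124  Quito
8     24       51  Tokyo
2     19       19   Oslo
group by city, min of high:
city
Lagos    11
Lima      3
Oslo     19
Quito     6
Tokyo    24
Name: high, dtype: int64
reset_index():
    city  high
0  Lagos    11
1   Lima     3
2   Oslo    19
3  Quito     6
4  Tokyo    24

12.6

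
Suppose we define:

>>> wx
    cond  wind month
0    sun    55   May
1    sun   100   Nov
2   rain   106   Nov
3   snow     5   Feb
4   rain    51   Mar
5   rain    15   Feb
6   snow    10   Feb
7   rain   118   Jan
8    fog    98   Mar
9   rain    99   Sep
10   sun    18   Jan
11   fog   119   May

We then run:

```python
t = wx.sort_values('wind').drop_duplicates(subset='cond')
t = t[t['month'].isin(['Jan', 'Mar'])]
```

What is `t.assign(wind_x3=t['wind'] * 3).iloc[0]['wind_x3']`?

54

sort by wind:
    cond  wind month
3   snow     5   Feb
6   snow    10   Feb
5   rain    15   Feb
10   sun    18   Jan
4   rain    51   Mar
0    sun    55   May
8    fog    98   Mar
9   rain    99   Sep
1    sun   100   Nov
2   rain   106   Nov
7   rain   118   Jan
11   fog   119   May
drop duplicate cond (keep=first):
    cond  wind month
3   snow     5   Feb
5   rain    15   Feb
10   sun    18   Jan
8    fog    98   Mar
filter rows where month in ['Jan', 'Mar']:
   cond  wind month
10  sun    18   Jan
8   fog    98   Mar
add column wind_x3 = t['wind'] * 3:
   cond  wind month  wind_x3
10  sun    18   Jan       54
8   fog    98   Mar      294
So iloc[0]['wind_x3'] = 54.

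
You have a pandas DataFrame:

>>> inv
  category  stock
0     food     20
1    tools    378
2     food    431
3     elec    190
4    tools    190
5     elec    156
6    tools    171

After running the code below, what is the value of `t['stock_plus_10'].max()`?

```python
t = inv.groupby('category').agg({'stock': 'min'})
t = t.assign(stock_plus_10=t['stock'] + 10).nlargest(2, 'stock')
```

group by category, min of stock:
          stock
category       
elec        156
food         20
tools       171
add column stock_plus_10 = t['stock'] + 10:
          stock  stock_plus_10
category                      
elec        156            166
food         20             30
tools       171            181
take 2 rows with largest stock:
          stock  stock_plus_10
category                      
tools       171            181
elec        156            166
max of column 'stock_plus_10' → 181

181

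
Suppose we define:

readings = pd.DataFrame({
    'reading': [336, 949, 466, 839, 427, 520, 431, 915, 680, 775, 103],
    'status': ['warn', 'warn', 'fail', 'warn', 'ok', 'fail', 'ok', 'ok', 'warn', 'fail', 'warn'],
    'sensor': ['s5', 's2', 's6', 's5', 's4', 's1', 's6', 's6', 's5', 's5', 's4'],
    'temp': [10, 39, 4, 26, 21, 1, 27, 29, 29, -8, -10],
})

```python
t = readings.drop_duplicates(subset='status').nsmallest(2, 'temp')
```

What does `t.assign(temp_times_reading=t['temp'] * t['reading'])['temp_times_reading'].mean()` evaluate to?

2612.0

drop duplicate status (keep=first):
   reading status sensor  temp
0      336   warn     s5    10
2      466   fail     s6     4
4      427     ok     s4    21
take 2 rows with smallest temp:
   reading status sensor  temp
2      466   fail     s6     4
0      336   warn     s5    10
add column temp_times_reading = t['temp'] * t['reading']:
   reading status sensor  temp  temp_times_reading
2      466   fail     s6     4                1864
0      336   warn     s5    10                3360
mean of column 'temp_times_reading' → 2612.0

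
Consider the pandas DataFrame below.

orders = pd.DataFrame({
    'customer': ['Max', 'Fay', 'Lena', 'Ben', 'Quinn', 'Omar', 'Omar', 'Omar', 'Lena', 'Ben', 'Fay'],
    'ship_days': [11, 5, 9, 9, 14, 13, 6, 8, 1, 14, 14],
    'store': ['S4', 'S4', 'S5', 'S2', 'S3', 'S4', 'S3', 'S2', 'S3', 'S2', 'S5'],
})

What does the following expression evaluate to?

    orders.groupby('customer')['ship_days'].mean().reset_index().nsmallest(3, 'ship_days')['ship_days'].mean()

group by customer, mean of ship_days:
customer
Ben      11.5
Fay       9.5
Lena      5.0
Max      11.0
Omar      9.0
Quinn    14.0
Name: ship_days, dtype: float64
reset_index():
  customer  ship_days
0      Ben       11.5
1      Fay        9.5
2     Lena        5.0
3      Max       11.0
4     Omar        9.0
5    Quinn       14.0
take 3 rows with smallest ship_days:
  customer  ship_days
2     Lena        5.0
4     Omar        9.0
1      Fay        9.5
mean of column 'ship_days' → 7.83333333333

7.83333333333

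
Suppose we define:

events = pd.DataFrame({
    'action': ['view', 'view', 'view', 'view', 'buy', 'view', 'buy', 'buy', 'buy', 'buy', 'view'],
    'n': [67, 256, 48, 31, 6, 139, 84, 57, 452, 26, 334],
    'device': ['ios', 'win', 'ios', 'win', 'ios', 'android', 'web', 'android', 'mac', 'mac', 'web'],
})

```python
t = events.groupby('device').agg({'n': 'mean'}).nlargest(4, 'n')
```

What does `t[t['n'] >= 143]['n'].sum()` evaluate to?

group by device, mean of n:
                  n
device             
android   98.000000
ios       40.333333
mac      239.000000
web      209.000000
win      143.500000
take 4 rows with largest n:
             n
device        
mac      239.0
web      209.0
win      143.5
android   98.0
filter rows where n >= 143:
            n
device       
mac     239.0
web     209.0
win     143.5
Hence 591.5.

591.5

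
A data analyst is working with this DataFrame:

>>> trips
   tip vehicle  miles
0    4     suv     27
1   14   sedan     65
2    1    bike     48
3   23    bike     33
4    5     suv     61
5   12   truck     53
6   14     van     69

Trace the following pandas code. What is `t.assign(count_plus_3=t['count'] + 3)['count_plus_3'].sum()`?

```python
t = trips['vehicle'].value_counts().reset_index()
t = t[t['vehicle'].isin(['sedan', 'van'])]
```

value_counts of vehicle:
vehicle
suv      2
bike     2
sedan    1
truck    1
van      1
Name: count, dtype: int64
reset_index():
  vehicle  count
0     suv      2
1    bike      2
2   sedan      1
3   truck      1
4     van      1
filter rows where vehicle in ['sedan', 'van']:
  vehicle  count
2   sedan      1
4     van      1
add column count_plus_3 = t['count'] + 3:
  vehicle  count  count_plus_3
2   sedan      1             4
4     van      1             4
Finally, sum of column 'count_plus_3' = 8.

8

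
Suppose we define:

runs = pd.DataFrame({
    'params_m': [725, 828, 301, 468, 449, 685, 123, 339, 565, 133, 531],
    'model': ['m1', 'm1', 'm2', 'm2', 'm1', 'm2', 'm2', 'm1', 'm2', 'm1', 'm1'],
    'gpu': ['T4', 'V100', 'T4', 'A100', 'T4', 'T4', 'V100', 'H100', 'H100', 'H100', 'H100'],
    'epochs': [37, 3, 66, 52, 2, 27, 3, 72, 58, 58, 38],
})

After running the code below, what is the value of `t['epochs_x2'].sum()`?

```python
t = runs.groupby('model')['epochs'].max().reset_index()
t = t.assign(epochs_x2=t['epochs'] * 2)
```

group by model, max of epochs:
model
m1    72
m2    66
Name: epochs, dtype: int64
reset_index():
  model  epochs
0    m1      72
1    m2      66
add column epochs_x2 = t['epochs'] * 2:
  model  epochs  epochs_x2
0    m1      72        144
1    m2      66        132
Finally, sum of column 'epochs_x2' = 276.

276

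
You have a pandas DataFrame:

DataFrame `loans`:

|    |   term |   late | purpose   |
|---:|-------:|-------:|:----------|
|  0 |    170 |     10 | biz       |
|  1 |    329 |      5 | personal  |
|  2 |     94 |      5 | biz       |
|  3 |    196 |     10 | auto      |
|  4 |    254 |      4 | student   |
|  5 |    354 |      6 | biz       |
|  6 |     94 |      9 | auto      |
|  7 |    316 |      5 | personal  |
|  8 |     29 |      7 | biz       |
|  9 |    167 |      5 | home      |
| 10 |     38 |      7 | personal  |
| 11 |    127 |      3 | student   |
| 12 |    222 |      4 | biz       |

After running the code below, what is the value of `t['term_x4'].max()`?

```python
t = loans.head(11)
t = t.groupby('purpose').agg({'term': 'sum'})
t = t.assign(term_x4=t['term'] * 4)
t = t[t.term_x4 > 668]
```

take first 11 rows:
    term  late   purpose
0    170    10       biz
1    329     5  personal
2     94     5       biz
3    196    10      auto
4    254     4   student
5    354     6       biz
6     94     9      auto
7    316     5  personal
8     29     7       biz
9    167     5      home
10    38     7  personal
group by purpose, sum of term:
          term
purpose       
auto       290
biz        647
home       167
personal   683
student    254
add column term_x4 = t['term'] * 4:
          term  term_x4
purpose                
auto       290     1160
biz        647     2588
home       167      668
personal   683     2732
student    254     1016
filter rows where term_x4 > 668:
          term  term_x4
purpose                
auto       290     1160
biz        647     2588
personal   683     2732
student    254     1016
Then the max of column 'term_x4': 2732

2732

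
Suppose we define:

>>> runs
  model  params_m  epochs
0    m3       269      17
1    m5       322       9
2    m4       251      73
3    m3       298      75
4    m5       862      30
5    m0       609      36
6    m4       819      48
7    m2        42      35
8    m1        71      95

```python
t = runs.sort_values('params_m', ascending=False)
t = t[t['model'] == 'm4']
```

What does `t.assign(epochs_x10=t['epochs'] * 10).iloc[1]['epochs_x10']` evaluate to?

sort by params_m descending:
  model  params_m  epochs
4    m5       862      30
6    m4       819      48
5    m0       609      36
1    m5       322       9
3    m3       298      75
0    m3       269      17
2    m4       251      73
8    m1        71      95
7    m2        42      35
filter rows where model == 'm4':
  model  params_m  epochs
6    m4       819      48
2    m4       251      73
add column epochs_x10 = t['epochs'] * 10:
  model  params_m  epochs  epochs_x10
6    m4       819      48         480
2    m4       251      73         730
Taking the value at position 1, column 'epochs_x10' gives 730.

730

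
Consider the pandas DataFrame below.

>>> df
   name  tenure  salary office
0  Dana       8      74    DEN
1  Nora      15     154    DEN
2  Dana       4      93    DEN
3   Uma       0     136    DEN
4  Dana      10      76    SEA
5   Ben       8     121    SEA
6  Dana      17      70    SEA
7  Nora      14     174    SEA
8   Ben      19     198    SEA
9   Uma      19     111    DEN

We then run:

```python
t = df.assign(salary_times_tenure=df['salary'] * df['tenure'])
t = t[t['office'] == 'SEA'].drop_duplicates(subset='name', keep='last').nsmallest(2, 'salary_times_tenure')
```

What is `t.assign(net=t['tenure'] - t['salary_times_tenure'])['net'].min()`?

add column salary_times_tenure = df['salary'] * df['tenure']:
   name  tenure  salary office  salary_times_tenure
0  Dana       8      74    DEN                  592
1  Nora      15     154    DEN                 2310
2  Dana       4      93    DEN                  372
3   Uma       0     136    DEN                    0
4  Dana      10      76    SEA                  760
5   Ben       8     121    SEA                  968
6  Dana      17      70    SEA                 1190
7  Nora      14     174    SEA                 2436
8   Ben      19     198    SEA                 3762
9   Uma      19     111    DEN                 2109
filter rows where office == 'SEA':
   name  tenure  salary office  salary_times_tenure
4  Dana      10      76    SEA                  760
5   Ben       8     121    SEA                  968
6  Dana      17      70    SEA                 1190
7  Nora      14     174    SEA                 2436
8   Ben      19     198    SEA                 3762
drop duplicate name (keep=last):
   name  tenure  salary office  salary_times_tenure
6  Dana      17      70    SEA                 1190
7  Nora      14     174    SEA                 2436
8   Ben      19     198    SEA                 3762
take 2 rows with smallest salary_times_tenure:
   name  tenure  salary office  salary_times_tenure
6  Dana      17      70    SEA                 1190
7  Nora      14     174    SEA                 2436
add column net = t['tenure'] - t['salary_times_tenure']:
   name  tenure  salary office  salary_times_tenure   net
6  Dana      17      70    SEA                 1190 -1173
7  Nora      14     174    SEA                 2436 -2422

-2422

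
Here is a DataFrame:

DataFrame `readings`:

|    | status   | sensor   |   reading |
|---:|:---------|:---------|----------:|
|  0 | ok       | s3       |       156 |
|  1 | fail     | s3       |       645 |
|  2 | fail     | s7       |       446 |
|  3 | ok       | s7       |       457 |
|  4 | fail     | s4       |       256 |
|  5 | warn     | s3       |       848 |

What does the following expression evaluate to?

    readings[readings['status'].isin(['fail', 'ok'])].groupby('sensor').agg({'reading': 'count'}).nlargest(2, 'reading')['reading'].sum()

filter rows where status in ['fail', 'ok']:
  status sensor  reading
0     ok     s3      156
1   fail     s3      645
2   fail     s7      446
3     ok     s7      457
4   fail     s4      256
group by sensor, count of reading:
        reading
sensor         
s3            2
s4            1
s7            2
take 2 rows with largest reading:
        reading
sensor         
s3            2
s7            2
Reading off the sum of column 'reading', we get 4.

4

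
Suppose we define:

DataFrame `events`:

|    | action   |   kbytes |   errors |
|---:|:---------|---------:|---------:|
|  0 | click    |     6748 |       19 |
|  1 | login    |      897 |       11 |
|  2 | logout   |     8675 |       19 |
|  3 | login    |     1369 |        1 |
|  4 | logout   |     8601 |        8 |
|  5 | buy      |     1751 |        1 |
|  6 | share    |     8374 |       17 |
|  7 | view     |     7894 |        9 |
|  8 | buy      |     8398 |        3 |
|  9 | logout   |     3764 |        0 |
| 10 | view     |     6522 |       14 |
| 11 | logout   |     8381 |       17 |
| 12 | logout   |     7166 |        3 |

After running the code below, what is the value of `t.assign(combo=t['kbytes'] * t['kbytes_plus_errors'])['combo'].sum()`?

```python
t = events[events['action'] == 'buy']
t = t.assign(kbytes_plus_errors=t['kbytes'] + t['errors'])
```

73619350

filter rows where action == 'buy':
  action  kbytes  errors
5    buy    1751       1
8    buy    8398       3
add column kbytes_plus_errors = t['kbytes'] + t['errors']:
  action  kbytes  errors  kbytes_plus_errors
5    buy    1751       1                1752
8    buy    8398       3                8401
add column combo = t['kbytes'] * t['kbytes_plus_errors']:
  action  kbytes  errors  kbytes_plus_errors     combo
5    buy    1751       1                1752   3067752
8    buy    8398       3                8401  70551598
Then the sum of column 'combo': 73619350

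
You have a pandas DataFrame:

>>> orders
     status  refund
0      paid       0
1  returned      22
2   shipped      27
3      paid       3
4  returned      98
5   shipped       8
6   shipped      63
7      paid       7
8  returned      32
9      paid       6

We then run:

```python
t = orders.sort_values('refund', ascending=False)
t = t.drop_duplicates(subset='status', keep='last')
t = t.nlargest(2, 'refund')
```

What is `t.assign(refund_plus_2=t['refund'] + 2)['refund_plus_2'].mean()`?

17.0

sort by refund descending:
     status  refund
4  returned      98
6   shipped      63
8  returned      32
2   shipped      27
1  returned      22
5   shipped       8
7      paid       7
9      paid       6
3      paid       3
0      paid       0
drop duplicate status (keep=last):
     status  refund
1  returned      22
5   shipped       8
0      paid       0
take 2 rows with largest refund:
     status  refund
1  returned      22
5   shipped       8
add column refund_plus_2 = t['refund'] + 2:
     status  refund  refund_plus_2
1  returned      22             24
5   shipped       8             10
Finally, mean of column 'refund_plus_2' = 17.0.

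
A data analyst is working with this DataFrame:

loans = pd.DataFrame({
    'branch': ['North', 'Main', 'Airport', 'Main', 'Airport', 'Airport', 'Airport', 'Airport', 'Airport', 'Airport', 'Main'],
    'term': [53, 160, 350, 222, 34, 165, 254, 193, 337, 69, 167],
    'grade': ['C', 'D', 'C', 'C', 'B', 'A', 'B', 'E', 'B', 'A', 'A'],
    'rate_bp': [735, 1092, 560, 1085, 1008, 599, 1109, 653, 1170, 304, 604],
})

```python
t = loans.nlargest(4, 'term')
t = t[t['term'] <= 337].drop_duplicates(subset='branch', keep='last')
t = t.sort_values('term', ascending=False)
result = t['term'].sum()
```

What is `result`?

476

take 4 rows with largest term:
    branch  term grade  rate_bp
2  Airport   350     C      560
8  Airport   337     B     1170
6  Airport   254     B     1109
3     Main   222     C     1085
filter rows where term <= 337:
    branch  term grade  rate_bp
8  Airport   337     B     1170
6  Airport   254     B     1109
3     Main   222     C     1085
drop duplicate branch (keep=last):
    branch  term grade  rate_bp
6  Airport   254     B     1109
3     Main   222     C     1085
sort by term descending:
    branch  term grade  rate_bp
6  Airport   254     B     1109
3     Main   222     C     1085
sum of column 'term' → 476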